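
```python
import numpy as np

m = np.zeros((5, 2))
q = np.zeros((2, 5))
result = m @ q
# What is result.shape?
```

(5, 5)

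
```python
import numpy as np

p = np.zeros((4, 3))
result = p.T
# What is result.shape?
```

(3, 4)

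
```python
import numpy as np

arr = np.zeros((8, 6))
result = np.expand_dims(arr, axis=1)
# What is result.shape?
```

(8, 1, 6)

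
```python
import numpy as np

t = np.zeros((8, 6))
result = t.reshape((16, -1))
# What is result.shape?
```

(16, 3)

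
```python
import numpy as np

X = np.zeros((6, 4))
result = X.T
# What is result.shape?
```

(4, 6)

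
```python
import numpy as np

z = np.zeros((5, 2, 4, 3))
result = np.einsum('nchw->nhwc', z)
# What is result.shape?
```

(5, 4, 3, 2)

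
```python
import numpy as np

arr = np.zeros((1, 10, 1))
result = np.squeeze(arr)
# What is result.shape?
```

(10,)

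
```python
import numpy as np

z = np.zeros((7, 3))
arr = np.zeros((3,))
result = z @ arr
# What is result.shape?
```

(7,)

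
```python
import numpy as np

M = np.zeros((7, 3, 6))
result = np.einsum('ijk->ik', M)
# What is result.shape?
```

(7, 6)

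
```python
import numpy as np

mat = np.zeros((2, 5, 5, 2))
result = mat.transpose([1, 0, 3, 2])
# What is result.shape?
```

(5, 2, 2, 5)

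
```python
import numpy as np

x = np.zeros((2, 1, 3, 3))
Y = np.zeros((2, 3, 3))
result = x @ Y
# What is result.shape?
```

(2, 2, 3, 3)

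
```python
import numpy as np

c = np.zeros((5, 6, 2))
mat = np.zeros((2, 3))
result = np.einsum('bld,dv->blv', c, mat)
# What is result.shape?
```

(5, 6, 3)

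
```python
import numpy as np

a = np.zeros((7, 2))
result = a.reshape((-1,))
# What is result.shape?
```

(14,)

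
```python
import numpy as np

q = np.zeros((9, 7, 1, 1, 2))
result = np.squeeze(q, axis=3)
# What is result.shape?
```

(9, 7, 1, 2)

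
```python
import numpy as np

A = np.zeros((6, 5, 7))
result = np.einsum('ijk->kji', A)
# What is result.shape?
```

(7, 5, 6)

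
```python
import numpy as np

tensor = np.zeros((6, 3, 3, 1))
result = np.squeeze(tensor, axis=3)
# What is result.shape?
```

(6, 3, 3)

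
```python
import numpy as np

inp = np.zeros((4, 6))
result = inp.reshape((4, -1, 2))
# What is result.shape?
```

(4, 3, 2)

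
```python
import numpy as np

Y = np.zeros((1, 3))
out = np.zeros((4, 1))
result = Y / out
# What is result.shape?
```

(4, 3)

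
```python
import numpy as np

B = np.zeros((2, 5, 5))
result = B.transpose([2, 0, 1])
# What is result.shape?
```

(5, 2, 5)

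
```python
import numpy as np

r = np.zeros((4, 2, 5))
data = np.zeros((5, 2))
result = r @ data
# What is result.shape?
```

(4, 2, 2)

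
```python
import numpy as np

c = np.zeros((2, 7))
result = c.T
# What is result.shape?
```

(7, 2)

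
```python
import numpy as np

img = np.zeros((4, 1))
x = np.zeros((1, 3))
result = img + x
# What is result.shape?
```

(4, 3)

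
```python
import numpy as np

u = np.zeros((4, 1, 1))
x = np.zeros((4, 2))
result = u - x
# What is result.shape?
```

(4, 4, 2)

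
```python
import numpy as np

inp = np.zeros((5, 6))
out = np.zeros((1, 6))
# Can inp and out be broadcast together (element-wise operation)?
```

Yes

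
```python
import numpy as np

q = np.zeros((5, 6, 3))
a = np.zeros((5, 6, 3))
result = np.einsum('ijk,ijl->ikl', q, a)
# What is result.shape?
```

(5, 3, 3)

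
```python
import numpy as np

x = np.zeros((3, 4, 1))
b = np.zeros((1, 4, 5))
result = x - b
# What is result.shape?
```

(3, 4, 5)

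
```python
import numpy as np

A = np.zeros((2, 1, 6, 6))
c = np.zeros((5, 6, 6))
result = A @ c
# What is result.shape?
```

(2, 5, 6, 6)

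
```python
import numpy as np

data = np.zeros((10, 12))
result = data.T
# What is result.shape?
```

(12, 10)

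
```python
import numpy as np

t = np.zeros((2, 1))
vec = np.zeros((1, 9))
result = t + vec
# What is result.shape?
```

(2, 9)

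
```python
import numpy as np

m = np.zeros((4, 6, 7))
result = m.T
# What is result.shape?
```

(7, 6, 4)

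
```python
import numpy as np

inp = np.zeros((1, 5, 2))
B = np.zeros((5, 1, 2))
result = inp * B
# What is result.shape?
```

(5, 5, 2)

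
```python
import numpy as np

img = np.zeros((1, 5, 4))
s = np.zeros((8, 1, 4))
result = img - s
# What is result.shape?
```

(8, 5, 4)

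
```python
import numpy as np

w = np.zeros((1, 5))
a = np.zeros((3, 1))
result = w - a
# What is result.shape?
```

(3, 5)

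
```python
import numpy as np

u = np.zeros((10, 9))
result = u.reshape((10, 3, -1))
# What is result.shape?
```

(10, 3, 3)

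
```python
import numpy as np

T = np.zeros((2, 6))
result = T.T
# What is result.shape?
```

(6, 2)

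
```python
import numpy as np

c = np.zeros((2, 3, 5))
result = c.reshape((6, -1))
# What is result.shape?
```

(6, 5)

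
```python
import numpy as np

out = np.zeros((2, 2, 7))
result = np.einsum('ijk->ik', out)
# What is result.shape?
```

(2, 7)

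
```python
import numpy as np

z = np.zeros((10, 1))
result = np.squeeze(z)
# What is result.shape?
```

(10,)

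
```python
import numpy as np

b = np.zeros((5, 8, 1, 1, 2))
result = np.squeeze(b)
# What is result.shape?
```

(5, 8, 2)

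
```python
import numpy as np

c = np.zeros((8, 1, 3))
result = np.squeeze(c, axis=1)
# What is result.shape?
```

(8, 3)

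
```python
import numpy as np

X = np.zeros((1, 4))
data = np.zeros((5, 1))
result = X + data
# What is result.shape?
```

(5, 4)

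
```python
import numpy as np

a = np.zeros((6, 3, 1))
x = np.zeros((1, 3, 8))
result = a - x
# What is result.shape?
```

(6, 3, 8)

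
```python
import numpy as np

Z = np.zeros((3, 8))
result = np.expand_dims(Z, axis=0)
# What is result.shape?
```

(1, 3, 8)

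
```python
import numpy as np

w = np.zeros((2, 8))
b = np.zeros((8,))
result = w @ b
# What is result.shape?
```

(2,)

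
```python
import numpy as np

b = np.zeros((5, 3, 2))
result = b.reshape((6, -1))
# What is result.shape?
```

(6, 5)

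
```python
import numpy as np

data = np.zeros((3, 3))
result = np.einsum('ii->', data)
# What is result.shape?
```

()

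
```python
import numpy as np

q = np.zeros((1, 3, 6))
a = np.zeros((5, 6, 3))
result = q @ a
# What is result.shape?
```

(5, 3, 3)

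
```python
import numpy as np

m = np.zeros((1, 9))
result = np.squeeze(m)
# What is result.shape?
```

(9,)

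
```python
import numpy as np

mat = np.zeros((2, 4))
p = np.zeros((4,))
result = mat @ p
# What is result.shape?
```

(2,)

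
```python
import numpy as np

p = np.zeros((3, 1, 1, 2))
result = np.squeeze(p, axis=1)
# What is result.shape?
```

(3, 1, 2)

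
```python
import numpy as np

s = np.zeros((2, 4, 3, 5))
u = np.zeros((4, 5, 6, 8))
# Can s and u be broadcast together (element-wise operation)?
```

No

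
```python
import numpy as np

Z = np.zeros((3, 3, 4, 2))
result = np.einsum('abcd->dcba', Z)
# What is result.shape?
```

(2, 4, 3, 3)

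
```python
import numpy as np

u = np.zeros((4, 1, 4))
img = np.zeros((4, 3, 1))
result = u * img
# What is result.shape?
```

(4, 3, 4)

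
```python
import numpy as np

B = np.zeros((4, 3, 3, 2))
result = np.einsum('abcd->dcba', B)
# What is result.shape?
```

(2, 3, 3, 4)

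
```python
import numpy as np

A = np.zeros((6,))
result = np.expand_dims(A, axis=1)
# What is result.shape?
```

(6, 1)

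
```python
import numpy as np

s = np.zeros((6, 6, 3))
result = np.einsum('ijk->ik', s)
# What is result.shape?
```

(6, 3)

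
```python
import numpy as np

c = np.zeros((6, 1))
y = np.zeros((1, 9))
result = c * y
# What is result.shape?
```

(6, 9)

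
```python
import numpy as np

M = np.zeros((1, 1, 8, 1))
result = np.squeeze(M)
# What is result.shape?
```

(8,)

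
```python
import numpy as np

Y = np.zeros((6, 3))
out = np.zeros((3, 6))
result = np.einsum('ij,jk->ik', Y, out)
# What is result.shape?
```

(6, 6)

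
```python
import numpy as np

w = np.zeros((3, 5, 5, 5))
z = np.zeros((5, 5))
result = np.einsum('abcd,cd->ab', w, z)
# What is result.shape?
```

(3, 5)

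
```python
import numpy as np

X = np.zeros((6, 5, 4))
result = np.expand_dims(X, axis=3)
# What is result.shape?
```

(6, 5, 4, 1)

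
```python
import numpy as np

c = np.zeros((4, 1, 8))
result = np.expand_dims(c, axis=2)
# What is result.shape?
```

(4, 1, 1, 8)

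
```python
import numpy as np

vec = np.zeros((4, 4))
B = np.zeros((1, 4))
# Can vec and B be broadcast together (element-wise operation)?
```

Yes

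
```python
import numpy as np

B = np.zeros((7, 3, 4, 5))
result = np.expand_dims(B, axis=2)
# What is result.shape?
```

(7, 3, 1, 4, 5)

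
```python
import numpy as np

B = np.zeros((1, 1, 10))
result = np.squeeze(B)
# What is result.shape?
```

(10,)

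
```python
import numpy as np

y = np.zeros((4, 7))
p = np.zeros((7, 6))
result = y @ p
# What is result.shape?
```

(4, 6)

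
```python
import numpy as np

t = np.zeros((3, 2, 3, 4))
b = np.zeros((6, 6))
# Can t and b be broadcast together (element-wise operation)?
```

No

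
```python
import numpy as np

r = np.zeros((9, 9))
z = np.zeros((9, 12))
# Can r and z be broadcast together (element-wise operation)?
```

No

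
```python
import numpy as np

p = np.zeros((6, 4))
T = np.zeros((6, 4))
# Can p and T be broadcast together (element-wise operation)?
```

Yes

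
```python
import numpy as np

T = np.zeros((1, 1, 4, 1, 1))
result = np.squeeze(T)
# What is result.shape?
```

(4,)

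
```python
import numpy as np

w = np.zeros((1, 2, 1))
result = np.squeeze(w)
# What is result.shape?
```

(2,)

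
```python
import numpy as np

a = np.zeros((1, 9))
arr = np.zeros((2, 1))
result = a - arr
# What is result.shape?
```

(2, 9)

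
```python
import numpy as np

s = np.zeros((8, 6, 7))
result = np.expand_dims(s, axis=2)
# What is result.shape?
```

(8, 6, 1, 7)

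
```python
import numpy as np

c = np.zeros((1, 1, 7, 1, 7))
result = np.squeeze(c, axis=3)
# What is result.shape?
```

(1, 1, 7, 7)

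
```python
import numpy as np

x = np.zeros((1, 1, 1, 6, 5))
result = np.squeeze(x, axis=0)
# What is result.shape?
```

(1, 1, 6, 5)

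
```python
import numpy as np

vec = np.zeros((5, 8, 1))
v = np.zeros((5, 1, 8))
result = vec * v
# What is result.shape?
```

(5, 8, 8)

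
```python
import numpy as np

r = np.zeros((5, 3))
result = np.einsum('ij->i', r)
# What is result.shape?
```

(5,)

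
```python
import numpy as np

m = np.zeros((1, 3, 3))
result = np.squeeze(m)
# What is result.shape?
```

(3, 3)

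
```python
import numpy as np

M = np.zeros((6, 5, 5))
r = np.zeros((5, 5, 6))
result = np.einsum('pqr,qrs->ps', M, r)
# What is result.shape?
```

(6, 6)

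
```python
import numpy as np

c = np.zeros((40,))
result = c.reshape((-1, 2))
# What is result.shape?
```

(20, 2)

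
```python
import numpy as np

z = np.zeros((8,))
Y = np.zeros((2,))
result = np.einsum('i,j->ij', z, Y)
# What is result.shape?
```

(8, 2)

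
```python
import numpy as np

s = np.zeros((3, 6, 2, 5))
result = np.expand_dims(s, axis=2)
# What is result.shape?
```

(3, 6, 1, 2, 5)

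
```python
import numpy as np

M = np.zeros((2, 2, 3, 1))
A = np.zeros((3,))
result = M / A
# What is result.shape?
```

(2, 2, 3, 3)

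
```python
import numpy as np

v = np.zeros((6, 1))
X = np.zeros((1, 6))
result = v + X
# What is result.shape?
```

(6, 6)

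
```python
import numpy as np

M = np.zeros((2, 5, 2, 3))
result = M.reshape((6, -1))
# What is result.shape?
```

(6, 10)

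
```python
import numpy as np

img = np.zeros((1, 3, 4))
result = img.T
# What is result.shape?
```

(4, 3, 1)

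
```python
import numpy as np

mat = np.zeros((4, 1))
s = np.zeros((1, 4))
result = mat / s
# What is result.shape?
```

(4, 4)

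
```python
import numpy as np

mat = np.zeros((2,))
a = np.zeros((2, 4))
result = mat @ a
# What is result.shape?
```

(4,)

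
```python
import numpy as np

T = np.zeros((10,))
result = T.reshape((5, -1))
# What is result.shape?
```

(5, 2)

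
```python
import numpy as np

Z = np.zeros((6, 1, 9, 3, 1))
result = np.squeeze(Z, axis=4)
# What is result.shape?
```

(6, 1, 9, 3)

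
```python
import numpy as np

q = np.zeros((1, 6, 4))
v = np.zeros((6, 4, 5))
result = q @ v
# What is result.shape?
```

(6, 6, 5)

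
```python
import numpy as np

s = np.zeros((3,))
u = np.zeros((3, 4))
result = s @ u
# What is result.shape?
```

(4,)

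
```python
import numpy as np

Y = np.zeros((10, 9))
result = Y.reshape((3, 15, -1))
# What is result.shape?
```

(3, 15, 2)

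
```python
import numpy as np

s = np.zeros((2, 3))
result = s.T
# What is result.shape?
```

(3, 2)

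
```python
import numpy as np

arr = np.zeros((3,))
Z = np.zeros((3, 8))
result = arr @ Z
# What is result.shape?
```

(8,)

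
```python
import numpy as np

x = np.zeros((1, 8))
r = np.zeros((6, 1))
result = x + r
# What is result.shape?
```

(6, 8)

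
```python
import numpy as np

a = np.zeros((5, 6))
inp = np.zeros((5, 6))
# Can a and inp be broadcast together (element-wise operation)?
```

Yes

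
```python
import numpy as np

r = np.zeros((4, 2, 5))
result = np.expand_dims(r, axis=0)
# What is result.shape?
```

(1, 4, 2, 5)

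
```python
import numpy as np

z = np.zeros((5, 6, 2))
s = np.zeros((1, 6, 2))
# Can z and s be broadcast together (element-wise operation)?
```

Yes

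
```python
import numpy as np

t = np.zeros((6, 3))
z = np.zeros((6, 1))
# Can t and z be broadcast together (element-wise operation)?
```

Yes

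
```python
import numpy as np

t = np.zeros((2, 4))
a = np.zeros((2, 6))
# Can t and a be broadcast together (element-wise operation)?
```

No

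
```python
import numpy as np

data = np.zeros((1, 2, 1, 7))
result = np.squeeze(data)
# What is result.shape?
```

(2, 7)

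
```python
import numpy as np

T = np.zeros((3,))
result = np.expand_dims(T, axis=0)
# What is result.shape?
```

(1, 3)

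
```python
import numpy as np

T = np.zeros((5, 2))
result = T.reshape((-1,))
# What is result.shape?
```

(10,)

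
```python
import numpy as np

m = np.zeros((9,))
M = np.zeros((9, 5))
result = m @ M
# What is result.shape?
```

(5,)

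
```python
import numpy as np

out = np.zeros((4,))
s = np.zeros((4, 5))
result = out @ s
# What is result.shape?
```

(5,)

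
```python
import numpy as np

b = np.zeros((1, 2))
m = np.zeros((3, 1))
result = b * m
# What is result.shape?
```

(3, 2)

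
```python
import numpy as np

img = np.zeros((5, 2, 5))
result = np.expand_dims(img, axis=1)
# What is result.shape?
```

(5, 1, 2, 5)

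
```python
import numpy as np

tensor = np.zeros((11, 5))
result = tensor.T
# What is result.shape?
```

(5, 11)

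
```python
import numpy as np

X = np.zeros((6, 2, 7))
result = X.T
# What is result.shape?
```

(7, 2, 6)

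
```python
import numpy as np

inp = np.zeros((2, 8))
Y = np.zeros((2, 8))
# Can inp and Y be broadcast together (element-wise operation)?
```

Yes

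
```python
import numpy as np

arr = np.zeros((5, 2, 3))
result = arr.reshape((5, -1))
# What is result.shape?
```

(5, 6)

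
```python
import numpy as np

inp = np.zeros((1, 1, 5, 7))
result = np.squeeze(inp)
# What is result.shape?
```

(5, 7)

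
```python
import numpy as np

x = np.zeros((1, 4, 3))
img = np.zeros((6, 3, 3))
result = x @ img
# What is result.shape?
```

(6, 4, 3)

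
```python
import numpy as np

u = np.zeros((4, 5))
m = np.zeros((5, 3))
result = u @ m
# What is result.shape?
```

(4, 3)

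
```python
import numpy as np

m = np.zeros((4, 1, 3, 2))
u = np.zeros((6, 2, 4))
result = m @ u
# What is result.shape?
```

(4, 6, 3, 4)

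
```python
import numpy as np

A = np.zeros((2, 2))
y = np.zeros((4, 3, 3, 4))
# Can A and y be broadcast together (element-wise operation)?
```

No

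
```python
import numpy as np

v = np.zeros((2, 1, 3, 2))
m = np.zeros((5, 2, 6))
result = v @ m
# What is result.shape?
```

(2, 5, 3, 6)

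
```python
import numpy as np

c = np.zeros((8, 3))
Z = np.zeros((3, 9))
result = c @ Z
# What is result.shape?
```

(8, 9)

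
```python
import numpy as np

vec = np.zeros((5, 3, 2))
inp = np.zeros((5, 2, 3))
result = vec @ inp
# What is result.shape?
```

(5, 3, 3)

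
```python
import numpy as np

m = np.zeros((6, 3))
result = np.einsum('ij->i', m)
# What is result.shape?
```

(6,)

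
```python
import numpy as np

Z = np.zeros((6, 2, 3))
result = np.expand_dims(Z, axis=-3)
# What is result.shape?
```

(6, 1, 2, 3)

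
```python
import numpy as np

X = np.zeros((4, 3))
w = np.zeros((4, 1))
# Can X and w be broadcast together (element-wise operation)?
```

Yes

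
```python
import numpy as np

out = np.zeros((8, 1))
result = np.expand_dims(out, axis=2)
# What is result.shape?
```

(8, 1, 1)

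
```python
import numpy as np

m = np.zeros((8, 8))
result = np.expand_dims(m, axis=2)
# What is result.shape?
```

(8, 8, 1)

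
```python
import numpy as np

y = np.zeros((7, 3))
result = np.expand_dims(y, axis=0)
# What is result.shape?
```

(1, 7, 3)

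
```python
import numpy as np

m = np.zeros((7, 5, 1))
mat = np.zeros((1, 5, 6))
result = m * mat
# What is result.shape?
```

(7, 5, 6)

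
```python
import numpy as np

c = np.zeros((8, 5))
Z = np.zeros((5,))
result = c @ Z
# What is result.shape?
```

(8,)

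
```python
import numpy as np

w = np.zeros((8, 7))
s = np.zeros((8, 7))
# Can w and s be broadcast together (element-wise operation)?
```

Yes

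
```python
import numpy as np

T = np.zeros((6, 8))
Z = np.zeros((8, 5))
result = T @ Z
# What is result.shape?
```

(6, 5)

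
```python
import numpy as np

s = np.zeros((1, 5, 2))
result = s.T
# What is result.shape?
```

(2, 5, 1)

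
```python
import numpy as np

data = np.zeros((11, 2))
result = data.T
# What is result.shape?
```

(2, 11)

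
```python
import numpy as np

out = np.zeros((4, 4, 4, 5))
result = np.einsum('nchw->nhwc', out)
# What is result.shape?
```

(4, 4, 5, 4)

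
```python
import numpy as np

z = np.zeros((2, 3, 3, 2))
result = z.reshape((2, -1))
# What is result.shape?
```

(2, 18)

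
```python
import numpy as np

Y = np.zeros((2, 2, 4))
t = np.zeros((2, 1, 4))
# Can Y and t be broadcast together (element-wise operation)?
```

Yes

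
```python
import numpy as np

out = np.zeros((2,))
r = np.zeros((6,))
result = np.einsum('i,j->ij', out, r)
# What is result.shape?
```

(2, 6)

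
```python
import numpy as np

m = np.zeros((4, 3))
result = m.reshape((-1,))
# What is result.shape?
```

(12,)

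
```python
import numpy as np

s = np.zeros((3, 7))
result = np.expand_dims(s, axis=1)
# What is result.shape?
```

(3, 1, 7)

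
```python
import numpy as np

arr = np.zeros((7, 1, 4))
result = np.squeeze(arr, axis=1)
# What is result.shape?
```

(7, 4)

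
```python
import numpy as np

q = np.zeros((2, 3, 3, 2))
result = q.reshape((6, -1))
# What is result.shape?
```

(6, 6)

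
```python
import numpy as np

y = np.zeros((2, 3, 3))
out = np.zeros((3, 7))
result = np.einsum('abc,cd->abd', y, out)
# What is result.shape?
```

(2, 3, 7)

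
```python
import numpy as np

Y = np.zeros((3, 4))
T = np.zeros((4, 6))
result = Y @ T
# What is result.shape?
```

(3, 6)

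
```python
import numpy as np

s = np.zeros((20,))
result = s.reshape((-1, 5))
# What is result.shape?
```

(4, 5)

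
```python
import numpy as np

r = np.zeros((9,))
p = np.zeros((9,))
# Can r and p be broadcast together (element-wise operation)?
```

Yes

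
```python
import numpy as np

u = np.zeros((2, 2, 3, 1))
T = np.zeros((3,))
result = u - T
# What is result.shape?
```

(2, 2, 3, 3)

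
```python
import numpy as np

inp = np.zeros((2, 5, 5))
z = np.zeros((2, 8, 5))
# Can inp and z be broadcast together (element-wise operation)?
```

No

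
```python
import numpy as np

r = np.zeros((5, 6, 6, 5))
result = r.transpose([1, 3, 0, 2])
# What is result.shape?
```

(6, 5, 5, 6)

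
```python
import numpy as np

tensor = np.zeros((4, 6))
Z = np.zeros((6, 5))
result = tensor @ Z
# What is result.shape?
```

(4, 5)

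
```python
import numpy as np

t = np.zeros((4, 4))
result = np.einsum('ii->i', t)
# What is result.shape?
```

(4,)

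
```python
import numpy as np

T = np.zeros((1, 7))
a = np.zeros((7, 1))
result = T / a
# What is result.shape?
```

(7, 7)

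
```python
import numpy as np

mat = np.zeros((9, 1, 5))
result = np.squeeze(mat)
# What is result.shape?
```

(9, 5)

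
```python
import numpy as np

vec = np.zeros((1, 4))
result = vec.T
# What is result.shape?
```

(4, 1)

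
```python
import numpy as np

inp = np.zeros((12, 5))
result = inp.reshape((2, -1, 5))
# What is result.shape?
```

(2, 6, 5)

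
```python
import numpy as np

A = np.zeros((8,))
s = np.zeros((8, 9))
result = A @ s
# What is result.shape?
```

(9,)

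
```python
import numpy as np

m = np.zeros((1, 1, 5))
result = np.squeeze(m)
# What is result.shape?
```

(5,)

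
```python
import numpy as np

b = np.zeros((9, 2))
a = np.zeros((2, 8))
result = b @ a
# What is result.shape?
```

(9, 8)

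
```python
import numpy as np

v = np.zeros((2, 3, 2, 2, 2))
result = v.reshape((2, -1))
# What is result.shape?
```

(2, 24)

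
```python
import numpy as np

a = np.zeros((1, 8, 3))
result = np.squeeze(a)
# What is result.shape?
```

(8, 3)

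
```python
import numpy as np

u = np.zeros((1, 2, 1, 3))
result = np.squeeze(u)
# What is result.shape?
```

(2, 3)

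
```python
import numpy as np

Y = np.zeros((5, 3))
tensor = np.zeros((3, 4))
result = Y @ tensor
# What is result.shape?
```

(5, 4)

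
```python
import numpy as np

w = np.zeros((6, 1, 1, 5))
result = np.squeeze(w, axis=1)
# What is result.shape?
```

(6, 1, 5)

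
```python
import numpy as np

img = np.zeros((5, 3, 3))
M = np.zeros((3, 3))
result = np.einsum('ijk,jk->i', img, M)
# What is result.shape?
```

(5,)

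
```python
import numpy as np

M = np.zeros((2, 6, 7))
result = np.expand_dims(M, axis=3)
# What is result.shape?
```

(2, 6, 7, 1)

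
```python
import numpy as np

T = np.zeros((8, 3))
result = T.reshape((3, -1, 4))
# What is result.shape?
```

(3, 2, 4)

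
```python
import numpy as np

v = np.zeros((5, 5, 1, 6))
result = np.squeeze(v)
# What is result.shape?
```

(5, 5, 6)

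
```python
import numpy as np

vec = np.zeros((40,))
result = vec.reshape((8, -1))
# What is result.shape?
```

(8, 5)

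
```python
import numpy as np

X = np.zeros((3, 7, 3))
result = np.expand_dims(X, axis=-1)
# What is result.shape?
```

(3, 7, 3, 1)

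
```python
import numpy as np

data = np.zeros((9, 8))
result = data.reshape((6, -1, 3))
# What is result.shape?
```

(6, 4, 3)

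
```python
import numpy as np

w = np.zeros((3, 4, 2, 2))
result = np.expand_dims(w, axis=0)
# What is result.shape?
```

(1, 3, 4, 2, 2)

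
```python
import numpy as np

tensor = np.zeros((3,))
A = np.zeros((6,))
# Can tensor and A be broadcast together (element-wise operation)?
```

No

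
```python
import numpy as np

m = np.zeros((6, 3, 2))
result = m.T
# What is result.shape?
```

(2, 3, 6)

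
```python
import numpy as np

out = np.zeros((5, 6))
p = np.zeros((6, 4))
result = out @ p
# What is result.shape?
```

(5, 4)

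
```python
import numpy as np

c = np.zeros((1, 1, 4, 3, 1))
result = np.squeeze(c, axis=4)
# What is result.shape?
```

(1, 1, 4, 3)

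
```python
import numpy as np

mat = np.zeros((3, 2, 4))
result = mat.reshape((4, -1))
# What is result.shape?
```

(4, 6)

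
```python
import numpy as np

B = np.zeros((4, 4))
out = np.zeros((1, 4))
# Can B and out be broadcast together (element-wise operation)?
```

Yes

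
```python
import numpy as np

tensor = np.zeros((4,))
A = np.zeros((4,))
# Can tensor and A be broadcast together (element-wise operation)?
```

Yes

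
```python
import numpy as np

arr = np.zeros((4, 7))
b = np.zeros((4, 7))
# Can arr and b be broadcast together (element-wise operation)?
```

Yes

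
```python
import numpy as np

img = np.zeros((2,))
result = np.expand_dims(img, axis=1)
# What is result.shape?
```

(2, 1)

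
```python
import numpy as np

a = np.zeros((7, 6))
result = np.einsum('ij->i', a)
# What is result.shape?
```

(7,)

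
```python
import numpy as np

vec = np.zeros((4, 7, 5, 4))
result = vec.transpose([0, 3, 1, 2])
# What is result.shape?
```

(4, 4, 7, 5)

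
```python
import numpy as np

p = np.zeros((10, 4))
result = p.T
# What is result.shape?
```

(4, 10)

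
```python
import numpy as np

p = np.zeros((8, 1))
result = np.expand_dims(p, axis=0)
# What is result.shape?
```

(1, 8, 1)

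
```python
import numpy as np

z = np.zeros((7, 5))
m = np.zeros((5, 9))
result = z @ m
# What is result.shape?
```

(7, 9)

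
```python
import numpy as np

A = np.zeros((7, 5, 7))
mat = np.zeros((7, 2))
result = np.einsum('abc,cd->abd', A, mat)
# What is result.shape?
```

(7, 5, 2)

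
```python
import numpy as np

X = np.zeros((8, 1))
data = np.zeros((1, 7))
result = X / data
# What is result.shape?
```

(8, 7)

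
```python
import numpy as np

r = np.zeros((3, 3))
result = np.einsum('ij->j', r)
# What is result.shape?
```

(3,)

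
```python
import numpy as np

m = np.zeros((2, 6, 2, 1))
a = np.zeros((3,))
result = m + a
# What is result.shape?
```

(2, 6, 2, 3)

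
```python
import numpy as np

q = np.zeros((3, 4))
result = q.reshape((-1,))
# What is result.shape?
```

(12,)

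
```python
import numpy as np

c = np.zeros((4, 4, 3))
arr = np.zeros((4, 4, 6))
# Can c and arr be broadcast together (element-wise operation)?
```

No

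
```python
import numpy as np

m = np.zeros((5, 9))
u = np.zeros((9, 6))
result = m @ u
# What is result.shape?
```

(5, 6)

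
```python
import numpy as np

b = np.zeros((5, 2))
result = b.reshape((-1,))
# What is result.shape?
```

(10,)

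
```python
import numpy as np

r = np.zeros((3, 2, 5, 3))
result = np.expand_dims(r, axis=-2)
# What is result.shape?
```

(3, 2, 5, 1, 3)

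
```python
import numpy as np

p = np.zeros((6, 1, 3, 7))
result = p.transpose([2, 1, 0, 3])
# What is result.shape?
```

(3, 1, 6, 7)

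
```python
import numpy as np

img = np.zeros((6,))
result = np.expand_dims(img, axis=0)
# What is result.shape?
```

(1, 6)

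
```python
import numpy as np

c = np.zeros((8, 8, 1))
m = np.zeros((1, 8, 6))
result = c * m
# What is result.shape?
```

(8, 8, 6)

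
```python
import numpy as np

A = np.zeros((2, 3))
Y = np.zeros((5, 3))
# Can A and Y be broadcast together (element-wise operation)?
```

No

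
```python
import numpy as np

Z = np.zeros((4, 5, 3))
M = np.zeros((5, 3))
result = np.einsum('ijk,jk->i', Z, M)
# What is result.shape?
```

(4,)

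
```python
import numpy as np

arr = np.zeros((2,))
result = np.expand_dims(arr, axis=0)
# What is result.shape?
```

(1, 2)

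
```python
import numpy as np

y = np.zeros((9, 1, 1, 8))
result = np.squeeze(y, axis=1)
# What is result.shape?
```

(9, 1, 8)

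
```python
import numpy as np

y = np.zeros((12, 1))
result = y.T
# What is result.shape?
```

(1, 12)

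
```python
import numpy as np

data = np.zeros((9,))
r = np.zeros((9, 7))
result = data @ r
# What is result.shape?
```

(7,)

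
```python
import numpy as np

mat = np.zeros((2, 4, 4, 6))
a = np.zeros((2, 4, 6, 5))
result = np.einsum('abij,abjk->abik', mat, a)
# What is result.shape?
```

(2, 4, 4, 5)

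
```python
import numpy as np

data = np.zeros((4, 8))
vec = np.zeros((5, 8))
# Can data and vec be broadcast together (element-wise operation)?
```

No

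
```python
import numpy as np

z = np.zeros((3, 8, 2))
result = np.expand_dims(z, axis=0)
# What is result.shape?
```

(1, 3, 8, 2)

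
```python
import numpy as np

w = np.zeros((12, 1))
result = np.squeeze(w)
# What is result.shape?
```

(12,)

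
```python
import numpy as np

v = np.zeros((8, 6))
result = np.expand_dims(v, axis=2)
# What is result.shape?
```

(8, 6, 1)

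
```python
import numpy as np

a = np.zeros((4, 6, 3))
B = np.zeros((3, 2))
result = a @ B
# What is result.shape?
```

(4, 6, 2)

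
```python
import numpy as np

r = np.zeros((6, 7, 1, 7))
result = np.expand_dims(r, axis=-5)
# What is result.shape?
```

(1, 6, 7, 1, 7)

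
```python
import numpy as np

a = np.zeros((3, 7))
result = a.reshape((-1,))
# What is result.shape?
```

(21,)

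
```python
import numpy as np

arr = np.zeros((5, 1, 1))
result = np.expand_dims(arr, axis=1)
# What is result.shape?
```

(5, 1, 1, 1)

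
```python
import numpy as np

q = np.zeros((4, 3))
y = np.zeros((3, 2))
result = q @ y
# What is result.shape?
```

(4, 2)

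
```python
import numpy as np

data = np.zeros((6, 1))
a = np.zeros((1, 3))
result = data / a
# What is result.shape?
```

(6, 3)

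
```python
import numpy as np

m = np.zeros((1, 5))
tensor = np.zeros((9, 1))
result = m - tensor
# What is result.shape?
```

(9, 5)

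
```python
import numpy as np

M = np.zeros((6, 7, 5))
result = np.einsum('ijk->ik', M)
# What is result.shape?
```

(6, 5)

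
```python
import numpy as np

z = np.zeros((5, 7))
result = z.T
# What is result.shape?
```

(7, 5)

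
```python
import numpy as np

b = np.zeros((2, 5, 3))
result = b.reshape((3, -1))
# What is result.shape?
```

(3, 10)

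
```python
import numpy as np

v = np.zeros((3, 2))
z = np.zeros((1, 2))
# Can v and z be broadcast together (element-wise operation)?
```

Yes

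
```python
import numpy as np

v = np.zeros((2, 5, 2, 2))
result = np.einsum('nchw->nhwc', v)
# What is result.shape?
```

(2, 2, 2, 5)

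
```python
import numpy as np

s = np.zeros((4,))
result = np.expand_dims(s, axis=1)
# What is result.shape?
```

(4, 1)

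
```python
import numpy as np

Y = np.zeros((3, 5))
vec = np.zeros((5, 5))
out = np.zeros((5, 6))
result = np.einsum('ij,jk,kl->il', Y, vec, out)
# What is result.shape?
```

(3, 6)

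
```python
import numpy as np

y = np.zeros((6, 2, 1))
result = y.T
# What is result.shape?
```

(1, 2, 6)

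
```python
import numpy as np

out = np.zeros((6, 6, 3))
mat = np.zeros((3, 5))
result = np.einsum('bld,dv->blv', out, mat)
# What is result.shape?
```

(6, 6, 5)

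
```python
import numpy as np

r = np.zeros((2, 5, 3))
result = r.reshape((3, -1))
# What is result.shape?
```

(3, 10)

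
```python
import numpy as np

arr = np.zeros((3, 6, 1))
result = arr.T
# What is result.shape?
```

(1, 6, 3)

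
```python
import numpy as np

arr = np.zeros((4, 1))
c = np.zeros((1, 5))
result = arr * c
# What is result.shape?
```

(4, 5)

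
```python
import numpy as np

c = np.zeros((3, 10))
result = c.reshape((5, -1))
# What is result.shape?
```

(5, 6)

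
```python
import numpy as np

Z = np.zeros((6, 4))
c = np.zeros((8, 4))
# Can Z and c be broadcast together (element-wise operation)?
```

No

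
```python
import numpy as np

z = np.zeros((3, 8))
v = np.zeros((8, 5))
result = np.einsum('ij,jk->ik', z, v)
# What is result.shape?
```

(3, 5)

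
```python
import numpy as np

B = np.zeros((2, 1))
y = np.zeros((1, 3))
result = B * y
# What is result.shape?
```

(2, 3)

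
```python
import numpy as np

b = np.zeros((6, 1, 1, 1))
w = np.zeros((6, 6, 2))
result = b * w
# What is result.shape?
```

(6, 6, 6, 2)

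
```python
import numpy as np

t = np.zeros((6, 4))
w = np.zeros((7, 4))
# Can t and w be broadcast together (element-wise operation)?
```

No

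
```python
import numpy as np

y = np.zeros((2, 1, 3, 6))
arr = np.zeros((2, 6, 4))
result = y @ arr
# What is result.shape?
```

(2, 2, 3, 4)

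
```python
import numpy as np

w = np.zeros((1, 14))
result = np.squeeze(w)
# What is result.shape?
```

(14,)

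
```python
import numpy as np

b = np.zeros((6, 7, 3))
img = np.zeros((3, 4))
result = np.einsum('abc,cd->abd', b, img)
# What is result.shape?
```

(6, 7, 4)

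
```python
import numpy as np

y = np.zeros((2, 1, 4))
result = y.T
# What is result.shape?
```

(4, 1, 2)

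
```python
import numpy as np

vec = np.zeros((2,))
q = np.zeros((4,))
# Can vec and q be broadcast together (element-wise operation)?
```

No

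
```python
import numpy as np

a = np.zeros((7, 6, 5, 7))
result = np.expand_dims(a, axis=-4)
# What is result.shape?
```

(7, 1, 6, 5, 7)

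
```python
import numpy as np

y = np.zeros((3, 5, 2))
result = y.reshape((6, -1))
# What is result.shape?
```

(6, 5)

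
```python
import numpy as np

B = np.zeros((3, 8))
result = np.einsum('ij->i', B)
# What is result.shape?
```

(3,)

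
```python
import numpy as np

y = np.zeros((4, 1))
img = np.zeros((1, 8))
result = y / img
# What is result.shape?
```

(4, 8)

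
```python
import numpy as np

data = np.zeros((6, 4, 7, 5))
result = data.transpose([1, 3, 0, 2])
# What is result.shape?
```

(4, 5, 6, 7)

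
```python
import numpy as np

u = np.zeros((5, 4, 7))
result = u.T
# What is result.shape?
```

(7, 4, 5)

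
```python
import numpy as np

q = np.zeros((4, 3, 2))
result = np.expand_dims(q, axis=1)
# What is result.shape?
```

(4, 1, 3, 2)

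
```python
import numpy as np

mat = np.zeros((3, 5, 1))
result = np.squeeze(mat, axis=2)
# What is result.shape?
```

(3, 5)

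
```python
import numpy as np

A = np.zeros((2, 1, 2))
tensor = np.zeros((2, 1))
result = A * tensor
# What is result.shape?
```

(2, 2, 2)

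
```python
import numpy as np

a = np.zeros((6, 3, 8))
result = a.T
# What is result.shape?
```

(8, 3, 6)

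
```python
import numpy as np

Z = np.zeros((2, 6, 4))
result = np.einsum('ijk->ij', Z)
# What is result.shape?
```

(2, 6)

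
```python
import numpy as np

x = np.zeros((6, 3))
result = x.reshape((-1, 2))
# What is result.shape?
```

(9, 2)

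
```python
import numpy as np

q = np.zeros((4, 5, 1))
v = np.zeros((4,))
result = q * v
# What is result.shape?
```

(4, 5, 4)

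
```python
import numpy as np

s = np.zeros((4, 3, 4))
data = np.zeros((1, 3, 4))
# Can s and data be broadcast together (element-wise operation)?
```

Yes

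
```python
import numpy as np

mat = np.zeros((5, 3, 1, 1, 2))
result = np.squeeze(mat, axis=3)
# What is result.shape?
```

(5, 3, 1, 2)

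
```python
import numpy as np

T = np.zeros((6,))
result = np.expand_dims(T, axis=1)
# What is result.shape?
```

(6, 1)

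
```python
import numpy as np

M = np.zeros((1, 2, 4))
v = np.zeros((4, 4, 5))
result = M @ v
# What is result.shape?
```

(4, 2, 5)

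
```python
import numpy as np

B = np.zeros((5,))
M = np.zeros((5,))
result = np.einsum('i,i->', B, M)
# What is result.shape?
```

()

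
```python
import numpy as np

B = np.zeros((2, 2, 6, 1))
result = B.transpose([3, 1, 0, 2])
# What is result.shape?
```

(1, 2, 2, 6)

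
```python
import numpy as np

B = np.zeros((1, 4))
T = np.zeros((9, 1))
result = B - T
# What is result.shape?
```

(9, 4)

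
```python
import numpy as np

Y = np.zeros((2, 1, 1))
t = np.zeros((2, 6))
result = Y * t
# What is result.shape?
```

(2, 2, 6)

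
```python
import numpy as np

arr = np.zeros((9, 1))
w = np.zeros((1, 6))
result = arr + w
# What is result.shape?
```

(9, 6)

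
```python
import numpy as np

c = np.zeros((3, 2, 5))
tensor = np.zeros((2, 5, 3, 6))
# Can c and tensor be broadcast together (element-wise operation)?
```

No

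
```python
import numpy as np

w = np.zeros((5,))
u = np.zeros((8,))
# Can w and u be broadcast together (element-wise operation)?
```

No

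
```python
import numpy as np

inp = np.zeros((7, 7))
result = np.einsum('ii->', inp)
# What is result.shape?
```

()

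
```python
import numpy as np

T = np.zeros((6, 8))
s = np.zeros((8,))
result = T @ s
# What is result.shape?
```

(6,)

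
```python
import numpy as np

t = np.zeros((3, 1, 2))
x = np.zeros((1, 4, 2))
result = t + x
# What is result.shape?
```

(3, 4, 2)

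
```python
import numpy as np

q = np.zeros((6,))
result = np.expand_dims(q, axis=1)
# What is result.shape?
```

(6, 1)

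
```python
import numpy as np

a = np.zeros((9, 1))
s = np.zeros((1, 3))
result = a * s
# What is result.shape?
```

(9, 3)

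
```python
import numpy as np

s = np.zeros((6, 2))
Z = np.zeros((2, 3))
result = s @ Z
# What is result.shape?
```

(6, 3)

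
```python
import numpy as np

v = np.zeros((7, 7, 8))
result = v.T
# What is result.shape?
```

(8, 7, 7)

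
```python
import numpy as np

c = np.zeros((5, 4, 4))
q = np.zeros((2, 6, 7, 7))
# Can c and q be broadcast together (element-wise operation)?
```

No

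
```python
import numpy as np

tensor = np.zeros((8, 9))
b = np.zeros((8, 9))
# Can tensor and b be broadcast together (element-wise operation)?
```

Yes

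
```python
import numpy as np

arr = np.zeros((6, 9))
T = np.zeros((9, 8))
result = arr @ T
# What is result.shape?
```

(6, 8)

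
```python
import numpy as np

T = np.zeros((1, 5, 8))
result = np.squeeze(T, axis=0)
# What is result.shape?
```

(5, 8)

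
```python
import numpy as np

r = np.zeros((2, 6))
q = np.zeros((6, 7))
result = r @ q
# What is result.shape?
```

(2, 7)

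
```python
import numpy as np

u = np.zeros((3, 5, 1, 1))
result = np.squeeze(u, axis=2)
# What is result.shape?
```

(3, 5, 1)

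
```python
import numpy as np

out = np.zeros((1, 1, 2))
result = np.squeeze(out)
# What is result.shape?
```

(2,)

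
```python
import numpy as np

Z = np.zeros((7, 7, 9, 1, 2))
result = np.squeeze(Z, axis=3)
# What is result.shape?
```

(7, 7, 9, 2)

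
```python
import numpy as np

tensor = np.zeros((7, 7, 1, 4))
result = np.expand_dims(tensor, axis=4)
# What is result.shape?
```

(7, 7, 1, 4, 1)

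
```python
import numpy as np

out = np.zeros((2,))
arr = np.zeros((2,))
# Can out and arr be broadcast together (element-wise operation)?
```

Yes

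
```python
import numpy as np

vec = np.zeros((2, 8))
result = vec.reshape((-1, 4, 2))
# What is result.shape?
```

(2, 4, 2)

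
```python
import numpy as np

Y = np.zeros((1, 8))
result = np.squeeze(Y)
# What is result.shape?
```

(8,)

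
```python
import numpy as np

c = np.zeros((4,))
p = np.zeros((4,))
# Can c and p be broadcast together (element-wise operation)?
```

Yes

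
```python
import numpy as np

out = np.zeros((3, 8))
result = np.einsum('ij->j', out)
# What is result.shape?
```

(8,)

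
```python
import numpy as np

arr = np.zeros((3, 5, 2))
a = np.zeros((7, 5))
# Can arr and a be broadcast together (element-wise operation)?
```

No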